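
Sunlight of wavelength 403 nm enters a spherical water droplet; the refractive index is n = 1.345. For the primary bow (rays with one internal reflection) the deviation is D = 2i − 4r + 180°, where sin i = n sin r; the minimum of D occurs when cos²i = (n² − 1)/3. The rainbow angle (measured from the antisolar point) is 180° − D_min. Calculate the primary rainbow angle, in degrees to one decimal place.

cos²i = (1.80902 − 1)/3 = 0.26967; i = arccos(0.51930) = 58.715°.
sin r = sin 58.715°/1.345 = 0.63538; r = 39.448°.
D_min = 2·58.715° − 4·39.448° + 180° = 139.635°.
Rainbow angle = 180° − D_min = 40.365°.

40.4°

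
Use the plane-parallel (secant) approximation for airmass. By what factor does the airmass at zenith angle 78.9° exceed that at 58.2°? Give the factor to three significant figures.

2.74

X(78.9°)/X(58.2°) = sec 78.9° / sec 58.2° = cos 58.2° / cos 78.9° = 0.5270/0.1925 = 2.7371.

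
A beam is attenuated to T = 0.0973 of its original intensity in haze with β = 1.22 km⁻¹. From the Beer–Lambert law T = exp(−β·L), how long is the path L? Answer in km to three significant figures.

Beer–Lambert: T = exp(−βL) ⇒ L = −ln(T)/β = −ln(0.0973)/1.22 = 2.3300/1.22 = 1.91 km.

1.91 km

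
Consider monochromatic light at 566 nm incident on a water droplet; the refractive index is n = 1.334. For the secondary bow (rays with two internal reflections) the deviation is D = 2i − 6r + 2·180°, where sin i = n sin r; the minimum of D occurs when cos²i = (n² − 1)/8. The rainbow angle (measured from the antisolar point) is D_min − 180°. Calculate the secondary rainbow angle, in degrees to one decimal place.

51.2°

cos²i = (1.77956 − 1)/8 = 0.09744; i = arccos(0.31216) = 71.810°.
sin r = sin 71.810°/1.334 = 0.71217; r = 45.411°.
D_min = 2·71.810° − 6·45.411° + 360° = 231.153°.
Rainbow angle = D_min − 180° = 51.153°.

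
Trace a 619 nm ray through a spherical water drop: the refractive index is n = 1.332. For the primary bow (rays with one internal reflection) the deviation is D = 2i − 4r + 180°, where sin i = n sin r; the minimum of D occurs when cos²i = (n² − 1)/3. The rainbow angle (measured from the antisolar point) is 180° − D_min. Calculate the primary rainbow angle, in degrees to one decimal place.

cos²i = (1.77422 − 1)/3 = 0.25807; i = arccos(0.50801) = 59.469°.
sin r = sin 59.469°/1.332 = 0.64666; r = 40.290°.
D_min = 2·59.469° − 4·40.290° + 180° = 137.776°.
Rainbow angle = 180° − D_min = 42.224°.

42.2°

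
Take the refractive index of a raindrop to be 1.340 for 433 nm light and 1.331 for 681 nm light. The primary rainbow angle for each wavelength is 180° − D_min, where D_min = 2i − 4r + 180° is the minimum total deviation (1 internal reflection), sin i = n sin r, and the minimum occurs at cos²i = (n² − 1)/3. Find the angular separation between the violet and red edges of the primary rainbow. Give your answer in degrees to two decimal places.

At 433 nm (n = 1.340): cos²i = 0.26520 → i = 59.004°, r = 39.770°, D_min = 138.929°, rainbow angle = 41.071°.
At 681 nm (n = 1.331): cos²i = 0.25719 → i = 59.527°, r = 40.356°, D_min = 137.630°, rainbow angle = 42.370°.
Angular width = |41.071° − 42.370°| = 1.299°.

1.30°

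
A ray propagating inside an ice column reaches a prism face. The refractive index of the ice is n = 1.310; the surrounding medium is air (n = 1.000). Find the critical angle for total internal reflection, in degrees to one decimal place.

49.8°

sin θ_c = n_air / n = 1.000 / 1.310 = 0.7634.
θ_c = arcsin(0.7634) = 49.76°.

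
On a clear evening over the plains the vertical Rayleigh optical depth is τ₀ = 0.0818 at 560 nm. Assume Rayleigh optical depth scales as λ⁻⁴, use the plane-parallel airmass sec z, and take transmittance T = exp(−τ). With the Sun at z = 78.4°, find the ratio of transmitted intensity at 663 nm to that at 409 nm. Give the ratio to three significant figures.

3.40

Airmass: sec 78.4° = 4.9732.
τ(663 nm) = 0.0818 × (560/663)⁴ × 4.9732 = 0.0818 × 0.5090 × 4.9732 = 0.2071.
τ(409 nm) = 0.0818 × (560/409)⁴ × 4.9732 = 0.0818 × 3.5145 × 4.9732 = 1.4297.
T(663)/T(409) = exp(τ_B − τ_A) = exp(1.2227) = 3.3962.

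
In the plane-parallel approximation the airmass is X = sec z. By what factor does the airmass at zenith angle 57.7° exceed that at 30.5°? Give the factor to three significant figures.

1.61

X(57.7°)/X(30.5°) = sec 57.7° / sec 30.5° = cos 30.5° / cos 57.7° = 0.8616/0.5344 = 1.6125.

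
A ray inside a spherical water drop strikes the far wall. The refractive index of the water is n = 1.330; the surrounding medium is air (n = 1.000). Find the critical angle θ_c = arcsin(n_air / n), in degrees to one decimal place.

sin θ_c = n_air / n = 1.000 / 1.330 = 0.7519.
θ_c = arcsin(0.7519) = 48.75°.

48.8°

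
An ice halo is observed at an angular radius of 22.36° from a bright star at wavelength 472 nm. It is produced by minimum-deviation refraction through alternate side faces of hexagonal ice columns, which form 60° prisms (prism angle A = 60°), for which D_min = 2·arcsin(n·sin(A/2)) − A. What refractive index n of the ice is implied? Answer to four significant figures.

Rearranging: n = sin((D_min + A)/2) / sin(A/2).
(D_min + A)/2 = (22.36° + 60°)/2 = 41.180°.
n = sin 41.180° / sin 30° = 0.6584 / 0.5000 = 1.3169.

1.317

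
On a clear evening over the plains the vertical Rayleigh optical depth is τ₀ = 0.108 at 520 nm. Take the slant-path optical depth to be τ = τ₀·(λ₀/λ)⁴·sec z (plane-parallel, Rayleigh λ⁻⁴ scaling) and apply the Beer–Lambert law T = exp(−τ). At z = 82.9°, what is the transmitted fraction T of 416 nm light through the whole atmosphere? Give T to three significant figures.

sec 82.9° = 8.0905.
τ = 0.108 × (520/416)⁴ × 8.0905 = 0.108 × 2.4414 × 8.0905 = 2.1332.
T = exp(−2.1332) = 0.1185.

0.118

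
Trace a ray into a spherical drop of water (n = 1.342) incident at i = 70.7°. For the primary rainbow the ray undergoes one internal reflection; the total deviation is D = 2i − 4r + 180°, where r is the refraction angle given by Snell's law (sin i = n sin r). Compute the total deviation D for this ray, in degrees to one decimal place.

142.6°

sin r = sin 70.7° / 1.342 = 0.9438/1.342 = 0.7033; r = 44.69°.
D = 2·70.7° − 4·44.69° + 180° = 141.40° − 178.76° + 180° = 142.64°.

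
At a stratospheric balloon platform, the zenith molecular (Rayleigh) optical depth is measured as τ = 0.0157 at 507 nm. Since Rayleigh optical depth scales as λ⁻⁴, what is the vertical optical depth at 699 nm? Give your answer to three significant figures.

τ(699 nm) = τ(507 nm) × (507/699)⁴ = 0.0157 × (0.7253)⁴ = 0.0157 × 0.2768 = 0.0043.

0.00435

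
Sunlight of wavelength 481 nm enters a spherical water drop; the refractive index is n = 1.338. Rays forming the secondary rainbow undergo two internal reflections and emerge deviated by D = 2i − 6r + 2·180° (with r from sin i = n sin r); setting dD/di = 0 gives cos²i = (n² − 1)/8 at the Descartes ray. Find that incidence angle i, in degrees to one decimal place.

71.7°

cos²i = (1.338² − 1)/8 = (1.79024 − 1)/8 = 0.09878.
cos i = 0.31429, so i = 71.682°.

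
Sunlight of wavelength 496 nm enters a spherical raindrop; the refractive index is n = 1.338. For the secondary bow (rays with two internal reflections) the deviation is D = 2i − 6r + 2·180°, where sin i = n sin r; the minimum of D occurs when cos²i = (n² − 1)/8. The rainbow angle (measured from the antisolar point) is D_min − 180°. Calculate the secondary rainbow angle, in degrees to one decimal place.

cos²i = (1.79024 − 1)/8 = 0.09878; i = arccos(0.31429) = 71.682°.
sin r = sin 71.682°/1.338 = 0.70951; r = 45.195°.
D_min = 2·71.682° − 6·45.195° + 360° = 232.193°.
Rainbow angle = D_min − 180° = 52.193°.

52.2°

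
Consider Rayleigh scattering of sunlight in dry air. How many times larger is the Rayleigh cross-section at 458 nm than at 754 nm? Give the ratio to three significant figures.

7.35

Rayleigh scattering ∝ λ⁻⁴, so the ratio of coefficients is the inverse fourth power of the wavelength ratio.
σ(458)/σ(754) = (754/458)⁴ = (1.6463)⁴ = 7.346.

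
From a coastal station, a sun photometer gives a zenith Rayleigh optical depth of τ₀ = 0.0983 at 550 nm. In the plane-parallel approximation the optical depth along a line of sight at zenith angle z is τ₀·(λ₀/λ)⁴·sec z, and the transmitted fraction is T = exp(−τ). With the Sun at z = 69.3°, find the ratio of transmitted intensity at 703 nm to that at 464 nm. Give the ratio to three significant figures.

Airmass: sec 69.3° = 2.8291.
τ(703 nm) = 0.0983 × (550/703)⁴ × 2.8291 = 0.0983 × 0.3747 × 2.8291 = 0.1042.
τ(464 nm) = 0.0983 × (550/464)⁴ × 2.8291 = 0.0983 × 1.9741 × 2.8291 = 0.5490.
T(703)/T(464) = exp(τ_B − τ_A) = exp(0.4448) = 1.5602.

1.56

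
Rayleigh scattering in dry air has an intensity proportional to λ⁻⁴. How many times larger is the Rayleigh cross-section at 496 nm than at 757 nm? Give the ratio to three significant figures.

5.43

Rayleigh scattering ∝ λ⁻⁴, so the ratio of coefficients is the inverse fourth power of the wavelength ratio.
σ(496)/σ(757) = (757/496)⁴ = (1.5262)⁴ = 5.426.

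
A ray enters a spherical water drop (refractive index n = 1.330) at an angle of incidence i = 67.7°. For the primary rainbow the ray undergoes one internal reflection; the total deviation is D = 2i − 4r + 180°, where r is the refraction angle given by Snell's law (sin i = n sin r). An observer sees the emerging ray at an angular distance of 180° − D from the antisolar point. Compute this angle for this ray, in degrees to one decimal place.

sin r = sin 67.7° / 1.330 = 0.9252/1.330 = 0.6956; r = 44.08°.
D = 2·67.7° − 4·44.08° + 180° = 135.40° − 176.31° + 180° = 139.09°.
Angle from antisolar point = 180° − D = 40.91°.

40.9°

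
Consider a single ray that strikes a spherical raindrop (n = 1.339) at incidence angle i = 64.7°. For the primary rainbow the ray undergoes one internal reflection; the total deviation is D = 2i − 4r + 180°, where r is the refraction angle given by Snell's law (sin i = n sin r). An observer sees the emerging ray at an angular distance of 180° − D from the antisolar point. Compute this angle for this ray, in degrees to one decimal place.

40.5°

sin r = sin 64.7° / 1.339 = 0.9041/1.339 = 0.6752; r = 42.47°.
D = 2·64.7° − 4·42.47° + 180° = 129.40° − 169.88° + 180° = 139.52°.
Angle from antisolar point = 180° − D = 40.48°.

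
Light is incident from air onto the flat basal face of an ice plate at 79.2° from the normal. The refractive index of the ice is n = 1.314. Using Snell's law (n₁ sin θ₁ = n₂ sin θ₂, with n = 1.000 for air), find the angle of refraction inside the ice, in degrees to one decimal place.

Snell: sin θ_r = sin θ_i / n = sin 79.2° / 1.314 = 0.9823 / 1.314 = 0.7476.
θ_r = arcsin(0.7476) = 48.38°.

48.4°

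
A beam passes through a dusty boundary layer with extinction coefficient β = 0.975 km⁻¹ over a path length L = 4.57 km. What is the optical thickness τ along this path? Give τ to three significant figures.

τ = β·L = 0.975 × 4.57 = 4.4558.

4.46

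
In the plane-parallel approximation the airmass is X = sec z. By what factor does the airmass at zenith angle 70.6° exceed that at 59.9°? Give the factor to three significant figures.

1.51

X(70.6°)/X(59.9°) = sec 70.6° / sec 59.9° = cos 59.9° / cos 70.6° = 0.5015/0.3322 = 1.5098.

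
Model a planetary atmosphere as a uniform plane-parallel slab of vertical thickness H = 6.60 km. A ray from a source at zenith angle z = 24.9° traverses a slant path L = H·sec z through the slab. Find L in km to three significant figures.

sec z = 1/cos 24.9° = 1.1025.
L = 6.60 × 1.1025 = 7.276 km.

7.28 km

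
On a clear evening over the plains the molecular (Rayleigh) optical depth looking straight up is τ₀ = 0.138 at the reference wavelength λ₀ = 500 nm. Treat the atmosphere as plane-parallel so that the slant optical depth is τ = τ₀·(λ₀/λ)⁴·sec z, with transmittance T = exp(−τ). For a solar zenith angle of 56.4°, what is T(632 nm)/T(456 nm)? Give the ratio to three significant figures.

Airmass: sec 56.4° = 1.8070.
τ(632 nm) = 0.138 × (500/632)⁴ × 1.8070 = 0.138 × 0.3918 × 1.8070 = 0.0977.
τ(456 nm) = 0.138 × (500/456)⁴ × 1.8070 = 0.138 × 1.4455 × 1.8070 = 0.3605.
T(632)/T(456) = exp(τ_B − τ_A) = exp(0.2628) = 1.3005.

1.30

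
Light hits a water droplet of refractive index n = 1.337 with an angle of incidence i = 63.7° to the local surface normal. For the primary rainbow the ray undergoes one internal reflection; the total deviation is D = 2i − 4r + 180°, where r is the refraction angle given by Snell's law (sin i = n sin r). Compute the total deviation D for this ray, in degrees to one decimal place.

139.0°

sin r = sin 63.7° / 1.337 = 0.8965/1.337 = 0.6705; r = 42.11°.
D = 2·63.7° − 4·42.11° + 180° = 127.40° − 168.43° + 180° = 138.97°.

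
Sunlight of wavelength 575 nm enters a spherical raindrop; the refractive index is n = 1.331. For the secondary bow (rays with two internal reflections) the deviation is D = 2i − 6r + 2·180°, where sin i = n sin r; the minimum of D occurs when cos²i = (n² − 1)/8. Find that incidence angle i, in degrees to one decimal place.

cos²i = (1.331² − 1)/8 = (1.77156 − 1)/8 = 0.09645.
cos i = 0.31056, so i = 71.907°.

71.9°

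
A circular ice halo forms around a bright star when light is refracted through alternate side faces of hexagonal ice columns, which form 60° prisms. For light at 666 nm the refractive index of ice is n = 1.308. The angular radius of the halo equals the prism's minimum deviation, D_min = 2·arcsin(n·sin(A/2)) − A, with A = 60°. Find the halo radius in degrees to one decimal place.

n·sin(A/2) = 1.308 × sin 30° = 1.308 × 0.5000 = 0.6540.
D_min = 2·arcsin(0.6540) − 60° = 2 × 40.844° − 60° = 21.688°.

21.7°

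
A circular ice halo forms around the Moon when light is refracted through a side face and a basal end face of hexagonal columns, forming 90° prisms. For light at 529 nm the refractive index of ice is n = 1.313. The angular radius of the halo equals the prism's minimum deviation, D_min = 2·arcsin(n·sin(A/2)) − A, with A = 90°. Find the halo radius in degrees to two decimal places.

n·sin(A/2) = 1.313 × sin 45° = 1.313 × 0.7071 = 0.9284.
D_min = 2·arcsin(0.9284) − 90° = 2 × 68.192° − 90° = 46.383°.

46.38°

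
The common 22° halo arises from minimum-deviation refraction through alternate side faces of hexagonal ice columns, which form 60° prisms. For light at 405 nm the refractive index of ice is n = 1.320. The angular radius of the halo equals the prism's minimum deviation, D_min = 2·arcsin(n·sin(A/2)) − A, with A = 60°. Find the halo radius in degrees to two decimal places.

22.60°

n·sin(A/2) = 1.320 × sin 30° = 1.320 × 0.5000 = 0.6600.
D_min = 2·arcsin(0.6600) − 60° = 2 × 41.300° − 60° = 22.600°.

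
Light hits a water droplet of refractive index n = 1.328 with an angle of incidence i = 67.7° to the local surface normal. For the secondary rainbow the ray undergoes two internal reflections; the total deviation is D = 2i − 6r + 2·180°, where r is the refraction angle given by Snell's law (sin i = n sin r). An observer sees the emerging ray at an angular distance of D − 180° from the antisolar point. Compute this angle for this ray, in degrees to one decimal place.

50.4°

sin r = sin 67.7° / 1.328 = 0.9252/1.328 = 0.6967; r = 44.16°.
D = 2·67.7° − 6·44.16° + 2·180° = 135.40° − 264.97° + 360° = 230.43°.
Angle from antisolar point = D − 180° = 50.43°.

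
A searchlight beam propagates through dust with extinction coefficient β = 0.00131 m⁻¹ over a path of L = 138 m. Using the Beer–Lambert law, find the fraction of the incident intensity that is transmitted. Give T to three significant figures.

τ = β·L = 0.00131 × 138 = 0.1808.
T = exp(−0.1808) = 0.8346.

0.835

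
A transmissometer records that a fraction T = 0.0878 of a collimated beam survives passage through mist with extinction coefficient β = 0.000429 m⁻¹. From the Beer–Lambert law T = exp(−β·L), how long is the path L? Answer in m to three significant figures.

Beer–Lambert: T = exp(−βL) ⇒ L = −ln(T)/β = −ln(0.0878)/0.000429 = 2.4327/0.000429 = 5671 m.

5670 m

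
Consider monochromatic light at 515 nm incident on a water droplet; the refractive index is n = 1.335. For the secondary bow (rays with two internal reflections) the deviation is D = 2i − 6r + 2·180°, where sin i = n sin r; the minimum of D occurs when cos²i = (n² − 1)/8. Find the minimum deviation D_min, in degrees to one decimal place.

231.4°

cos²i = (1.78222 − 1)/8 = 0.09778; i = arccos(0.31269) = 71.778°.
sin r = sin 71.778°/1.335 = 0.71150; r = 45.357°.
D_min = 2·71.778° − 6·45.357° + 360° = 231.414°.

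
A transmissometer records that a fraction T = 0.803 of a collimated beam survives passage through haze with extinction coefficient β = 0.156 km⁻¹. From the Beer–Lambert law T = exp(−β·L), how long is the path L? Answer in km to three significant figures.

Beer–Lambert: T = exp(−βL) ⇒ L = −ln(T)/β = −ln(0.803)/0.156 = 0.2194/0.156 = 1.406 km.

1.41 km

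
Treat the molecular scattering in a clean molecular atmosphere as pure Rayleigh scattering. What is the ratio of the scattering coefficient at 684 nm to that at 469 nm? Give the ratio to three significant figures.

Rayleigh scattering ∝ λ⁻⁴, so the ratio of coefficients is the inverse fourth power of the wavelength ratio.
σ(684)/σ(469) = (469/684)⁴ = (0.6857)⁴ = 0.221.

0.221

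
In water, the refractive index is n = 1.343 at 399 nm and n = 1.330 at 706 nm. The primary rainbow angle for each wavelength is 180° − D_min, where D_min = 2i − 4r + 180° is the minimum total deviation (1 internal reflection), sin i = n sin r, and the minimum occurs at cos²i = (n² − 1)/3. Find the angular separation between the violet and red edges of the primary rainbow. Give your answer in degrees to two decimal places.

At 399 nm (n = 1.343): cos²i = 0.26788 → i = 58.830°, r = 39.577°, D_min = 139.354°, rainbow angle = 40.646°.
At 706 nm (n = 1.330): cos²i = 0.25630 → i = 59.585°, r = 40.422°, D_min = 137.484°, rainbow angle = 42.516°.
Angular width = |40.646° − 42.516°| = 1.871°.

1.87°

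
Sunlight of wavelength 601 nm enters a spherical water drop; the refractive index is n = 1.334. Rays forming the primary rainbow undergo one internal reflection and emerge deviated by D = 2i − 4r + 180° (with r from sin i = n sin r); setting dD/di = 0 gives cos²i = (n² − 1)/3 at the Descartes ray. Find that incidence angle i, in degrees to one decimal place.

cos²i = (1.334² − 1)/3 = (1.77956 − 1)/3 = 0.25985.
cos i = 0.50976, so i = 59.352°.

59.4°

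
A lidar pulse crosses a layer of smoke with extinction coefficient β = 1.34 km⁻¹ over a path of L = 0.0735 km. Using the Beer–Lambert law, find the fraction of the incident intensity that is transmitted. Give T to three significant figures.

0.906

τ = β·L = 1.34 × 0.0735 = 0.0985.
T = exp(−0.0985) = 0.9062.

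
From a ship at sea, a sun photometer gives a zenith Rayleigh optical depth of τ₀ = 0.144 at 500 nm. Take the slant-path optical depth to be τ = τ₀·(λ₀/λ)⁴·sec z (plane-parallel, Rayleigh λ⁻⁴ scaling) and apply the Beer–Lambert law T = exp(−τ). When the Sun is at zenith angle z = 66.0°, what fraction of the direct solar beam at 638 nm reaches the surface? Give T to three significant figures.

sec 66.0° = 2.4586.
τ = 0.144 × (500/638)⁴ × 2.4586 = 0.144 × 0.3772 × 2.4586 = 0.1336.
T = exp(−0.1336) = 0.8750.

0.875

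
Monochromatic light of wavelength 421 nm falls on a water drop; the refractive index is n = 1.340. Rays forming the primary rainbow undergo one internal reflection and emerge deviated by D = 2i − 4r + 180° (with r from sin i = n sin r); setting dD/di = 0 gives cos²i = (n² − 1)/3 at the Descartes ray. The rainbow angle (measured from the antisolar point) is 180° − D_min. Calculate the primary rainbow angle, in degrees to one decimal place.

41.1°

cos²i = (1.79560 − 1)/3 = 0.26520; i = arccos(0.51498) = 59.004°.
sin r = sin 59.004°/1.340 = 0.63971; r = 39.770°.
D_min = 2·59.004° − 4·39.770° + 180° = 138.929°.
Rainbow angle = 180° − D_min = 41.071°.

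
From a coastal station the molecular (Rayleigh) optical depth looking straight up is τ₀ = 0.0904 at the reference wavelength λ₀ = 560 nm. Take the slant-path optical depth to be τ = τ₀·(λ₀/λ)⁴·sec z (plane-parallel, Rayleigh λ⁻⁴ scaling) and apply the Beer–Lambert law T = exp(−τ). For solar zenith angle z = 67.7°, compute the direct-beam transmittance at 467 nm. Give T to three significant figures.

0.611

sec 67.7° = 2.6354.
τ = 0.0904 × (560/467)⁴ × 2.6354 = 0.0904 × 2.0677 × 2.6354 = 0.4926.
T = exp(−0.4926) = 0.6110.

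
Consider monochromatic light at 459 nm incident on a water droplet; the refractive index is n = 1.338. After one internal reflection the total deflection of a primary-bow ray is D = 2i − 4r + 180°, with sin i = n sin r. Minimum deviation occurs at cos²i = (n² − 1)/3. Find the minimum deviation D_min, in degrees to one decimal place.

138.6°

cos²i = (1.79024 − 1)/3 = 0.26341; i = arccos(0.51324) = 59.120°.
sin r = sin 59.120°/1.338 = 0.64144; r = 39.899°.
D_min = 2·59.120° − 4·39.899° + 180° = 138.643°.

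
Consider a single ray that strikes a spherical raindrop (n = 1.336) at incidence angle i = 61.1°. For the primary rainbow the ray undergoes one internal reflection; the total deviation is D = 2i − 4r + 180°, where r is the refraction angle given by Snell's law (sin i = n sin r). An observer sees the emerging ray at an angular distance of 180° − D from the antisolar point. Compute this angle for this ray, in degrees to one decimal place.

sin r = sin 61.1° / 1.336 = 0.8755/1.336 = 0.6553; r = 40.94°.
D = 2·61.1° − 4·40.94° + 180° = 122.20° − 163.77° + 180° = 138.43°.
Angle from antisolar point = 180° − D = 41.57°.

41.6°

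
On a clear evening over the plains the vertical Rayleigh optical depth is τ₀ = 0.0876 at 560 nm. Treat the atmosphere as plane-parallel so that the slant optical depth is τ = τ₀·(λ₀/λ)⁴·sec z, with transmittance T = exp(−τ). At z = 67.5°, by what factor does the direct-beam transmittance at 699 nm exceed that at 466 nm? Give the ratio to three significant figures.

Airmass: sec 67.5° = 2.6131.
τ(699 nm) = 0.0876 × (560/699)⁴ × 2.6131 = 0.0876 × 0.4119 × 2.6131 = 0.0943.
τ(466 nm) = 0.0876 × (560/466)⁴ × 2.6131 = 0.0876 × 2.0855 × 2.6131 = 0.4774.
T(699)/T(466) = exp(τ_B − τ_A) = exp(0.3831) = 1.4668.

1.47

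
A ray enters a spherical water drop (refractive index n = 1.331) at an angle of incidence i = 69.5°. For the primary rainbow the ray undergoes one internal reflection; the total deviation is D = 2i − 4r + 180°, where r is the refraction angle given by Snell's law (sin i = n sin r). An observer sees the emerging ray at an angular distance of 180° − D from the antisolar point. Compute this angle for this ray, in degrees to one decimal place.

sin r = sin 69.5° / 1.331 = 0.9367/1.331 = 0.7037; r = 44.73°.
D = 2·69.5° − 4·44.73° + 180° = 139.00° − 178.91° + 180° = 140.09°.
Angle from antisolar point = 180° − D = 39.91°.

39.9°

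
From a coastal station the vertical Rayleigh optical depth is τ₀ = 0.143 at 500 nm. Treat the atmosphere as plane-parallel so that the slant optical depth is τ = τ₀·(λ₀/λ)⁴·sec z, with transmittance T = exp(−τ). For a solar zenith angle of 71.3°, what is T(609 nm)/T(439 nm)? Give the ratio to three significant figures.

Airmass: sec 71.3° = 3.1190.
τ(609 nm) = 0.143 × (500/609)⁴ × 3.1190 = 0.143 × 0.4544 × 3.1190 = 0.2027.
τ(439 nm) = 0.143 × (500/439)⁴ × 3.1190 = 0.143 × 1.6828 × 3.1190 = 0.7505.
T(609)/T(439) = exp(τ_B − τ_A) = exp(0.5479) = 1.7296.

1.73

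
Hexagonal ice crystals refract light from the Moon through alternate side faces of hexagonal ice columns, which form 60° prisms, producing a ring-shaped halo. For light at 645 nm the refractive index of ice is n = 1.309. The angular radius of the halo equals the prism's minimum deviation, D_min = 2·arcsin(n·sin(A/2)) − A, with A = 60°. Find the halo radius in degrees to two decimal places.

n·sin(A/2) = 1.309 × sin 30° = 1.309 × 0.5000 = 0.6545.
D_min = 2·arcsin(0.6545) − 60° = 2 × 40.882° − 60° = 21.763°.

21.76°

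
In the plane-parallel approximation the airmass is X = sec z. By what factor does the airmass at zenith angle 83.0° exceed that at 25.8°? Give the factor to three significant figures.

X(83.0°)/X(25.8°) = sec 83.0° / sec 25.8° = cos 25.8° / cos 83.0° = 0.9003/0.1219 = 7.3876.

7.39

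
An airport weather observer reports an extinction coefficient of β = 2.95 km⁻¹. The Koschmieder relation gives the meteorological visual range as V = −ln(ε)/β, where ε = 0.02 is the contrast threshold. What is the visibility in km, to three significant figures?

V = −ln(0.02) / 2.95 = 3.912 / 2.95 = 1.3261 km.

1.33 km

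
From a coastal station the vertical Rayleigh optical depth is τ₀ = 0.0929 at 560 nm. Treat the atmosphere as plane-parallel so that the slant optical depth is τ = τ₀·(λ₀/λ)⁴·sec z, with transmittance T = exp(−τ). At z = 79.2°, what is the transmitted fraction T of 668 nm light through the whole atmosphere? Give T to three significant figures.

sec 79.2° = 5.3367.
τ = 0.0929 × (560/668)⁴ × 5.3367 = 0.0929 × 0.4939 × 5.3367 = 0.2449.
T = exp(−0.2449) = 0.7828.

0.783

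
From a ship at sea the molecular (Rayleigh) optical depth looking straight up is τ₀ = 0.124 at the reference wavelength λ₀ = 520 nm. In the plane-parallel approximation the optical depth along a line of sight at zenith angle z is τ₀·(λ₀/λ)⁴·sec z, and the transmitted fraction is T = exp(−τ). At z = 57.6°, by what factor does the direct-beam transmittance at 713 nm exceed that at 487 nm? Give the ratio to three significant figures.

1.27

Airmass: sec 57.6° = 1.8663.
τ(713 nm) = 0.124 × (520/713)⁴ × 1.8663 = 0.124 × 0.2829 × 1.8663 = 0.0655.
τ(487 nm) = 0.124 × (520/487)⁴ × 1.8663 = 0.124 × 1.2999 × 1.8663 = 0.3008.
T(713)/T(487) = exp(τ_B − τ_A) = exp(0.2353) = 1.2653.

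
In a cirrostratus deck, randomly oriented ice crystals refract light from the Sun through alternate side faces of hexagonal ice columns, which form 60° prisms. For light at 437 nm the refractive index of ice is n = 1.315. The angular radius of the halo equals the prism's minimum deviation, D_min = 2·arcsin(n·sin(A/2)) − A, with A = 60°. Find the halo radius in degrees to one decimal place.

22.2°

n·sin(A/2) = 1.315 × sin 30° = 1.315 × 0.5000 = 0.6575.
D_min = 2·arcsin(0.6575) − 60° = 2 × 41.109° − 60° = 22.219°.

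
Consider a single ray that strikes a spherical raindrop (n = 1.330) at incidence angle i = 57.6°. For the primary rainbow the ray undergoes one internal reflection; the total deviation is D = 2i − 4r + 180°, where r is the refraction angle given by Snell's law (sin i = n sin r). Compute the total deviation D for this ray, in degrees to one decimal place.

sin r = sin 57.6° / 1.330 = 0.8443/1.330 = 0.6348; r = 39.41°.
D = 2·57.6° − 4·39.41° + 180° = 115.20° − 157.63° + 180° = 137.57°.

137.6°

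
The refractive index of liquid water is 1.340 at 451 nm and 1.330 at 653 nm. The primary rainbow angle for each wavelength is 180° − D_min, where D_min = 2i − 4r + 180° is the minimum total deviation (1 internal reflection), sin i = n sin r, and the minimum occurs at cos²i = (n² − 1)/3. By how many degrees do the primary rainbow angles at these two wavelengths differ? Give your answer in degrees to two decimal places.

1.45°

At 451 nm (n = 1.340): cos²i = 0.26520 → i = 59.004°, r = 39.770°, D_min = 138.929°, rainbow angle = 41.071°.
At 653 nm (n = 1.330): cos²i = 0.25630 → i = 59.585°, r = 40.422°, D_min = 137.484°, rainbow angle = 42.516°.
Angular width = |41.071° − 42.516°| = 1.445°.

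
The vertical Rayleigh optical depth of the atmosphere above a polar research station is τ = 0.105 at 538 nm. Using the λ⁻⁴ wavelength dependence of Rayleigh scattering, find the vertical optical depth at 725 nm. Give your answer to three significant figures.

τ(725 nm) = τ(538 nm) × (538/725)⁴ = 0.105 × (0.7421)⁴ = 0.105 × 0.3032 = 0.0318.

0.0318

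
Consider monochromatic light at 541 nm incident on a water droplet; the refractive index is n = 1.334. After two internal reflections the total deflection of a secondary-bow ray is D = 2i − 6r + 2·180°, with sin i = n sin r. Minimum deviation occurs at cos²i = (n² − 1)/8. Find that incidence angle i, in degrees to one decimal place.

cos²i = (1.334² − 1)/8 = (1.77956 − 1)/8 = 0.09744.
cos i = 0.31216, so i = 71.810°.

71.8°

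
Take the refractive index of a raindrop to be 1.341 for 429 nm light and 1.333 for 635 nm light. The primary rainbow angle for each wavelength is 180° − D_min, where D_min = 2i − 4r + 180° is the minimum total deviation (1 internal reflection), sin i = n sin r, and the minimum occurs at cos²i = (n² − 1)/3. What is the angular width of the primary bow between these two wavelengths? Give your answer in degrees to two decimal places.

At 429 nm (n = 1.341): cos²i = 0.26609 → i = 58.946°, r = 39.705°, D_min = 139.071°, rainbow angle = 40.929°.
At 635 nm (n = 1.333): cos²i = 0.25896 → i = 59.410°, r = 40.225°, D_min = 137.922°, rainbow angle = 42.078°.
Angular width = |40.929° − 42.078°| = 1.149°.

1.15°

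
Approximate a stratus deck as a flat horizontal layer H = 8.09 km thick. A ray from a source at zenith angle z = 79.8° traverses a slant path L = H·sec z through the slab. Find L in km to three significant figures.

sec z = 1/cos 79.8° = 5.6470.
L = 8.09 × 5.6470 = 45.684 km.

45.7 km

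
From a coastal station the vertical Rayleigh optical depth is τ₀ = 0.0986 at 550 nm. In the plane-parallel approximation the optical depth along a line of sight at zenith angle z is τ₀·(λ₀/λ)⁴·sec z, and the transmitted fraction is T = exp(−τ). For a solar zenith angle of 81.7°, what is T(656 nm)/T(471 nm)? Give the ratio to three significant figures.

Airmass: sec 81.7° = 6.9273.
τ(656 nm) = 0.0986 × (550/656)⁴ × 6.9273 = 0.0986 × 0.4941 × 6.9273 = 0.3375.
τ(471 nm) = 0.0986 × (550/471)⁴ × 6.9273 = 0.0986 × 1.8594 × 6.9273 = 1.2700.
T(656)/T(471) = exp(τ_B − τ_A) = exp(0.9325) = 2.5409.

2.54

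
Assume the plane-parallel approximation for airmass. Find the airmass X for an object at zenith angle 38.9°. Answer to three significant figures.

1.28

X = sec z = 1/cos 38.9° = 1/0.7782 = 1.2849.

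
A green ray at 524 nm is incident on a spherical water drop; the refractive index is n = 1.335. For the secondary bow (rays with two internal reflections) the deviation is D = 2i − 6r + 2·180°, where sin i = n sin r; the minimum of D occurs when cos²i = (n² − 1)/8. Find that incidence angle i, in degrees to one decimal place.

71.8°

cos²i = (1.335² − 1)/8 = (1.78222 − 1)/8 = 0.09778.
cos i = 0.31269, so i = 71.778°.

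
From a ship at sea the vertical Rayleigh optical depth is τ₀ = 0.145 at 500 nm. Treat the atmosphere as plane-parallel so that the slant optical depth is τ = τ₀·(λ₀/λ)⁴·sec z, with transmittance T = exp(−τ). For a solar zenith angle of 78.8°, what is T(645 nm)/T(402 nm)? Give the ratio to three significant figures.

Airmass: sec 78.8° = 5.1484.
τ(645 nm) = 0.145 × (500/645)⁴ × 5.1484 = 0.145 × 0.3611 × 5.1484 = 0.2696.
τ(402 nm) = 0.145 × (500/402)⁴ × 5.1484 = 0.145 × 2.3932 × 5.1484 = 1.7866.
T(645)/T(402) = exp(τ_B − τ_A) = exp(1.5170) = 4.5585.

4.56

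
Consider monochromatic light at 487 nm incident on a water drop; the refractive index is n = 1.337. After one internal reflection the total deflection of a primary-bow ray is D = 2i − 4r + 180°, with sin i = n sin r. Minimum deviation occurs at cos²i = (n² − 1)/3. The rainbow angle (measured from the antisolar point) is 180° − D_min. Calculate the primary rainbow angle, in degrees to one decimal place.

41.5°

cos²i = (1.78757 − 1)/3 = 0.26252; i = arccos(0.51237) = 59.178°.
sin r = sin 59.178°/1.337 = 0.64231; r = 39.964°.
D_min = 2·59.178° − 4·39.964° + 180° = 138.500°.
Rainbow angle = 180° − D_min = 41.500°.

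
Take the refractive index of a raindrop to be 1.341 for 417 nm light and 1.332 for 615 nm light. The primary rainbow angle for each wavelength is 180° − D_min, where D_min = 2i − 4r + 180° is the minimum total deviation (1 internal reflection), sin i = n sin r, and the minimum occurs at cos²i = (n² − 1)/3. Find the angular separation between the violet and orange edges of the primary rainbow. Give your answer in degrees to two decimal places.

1.29°

At 417 nm (n = 1.341): cos²i = 0.26609 → i = 58.946°, r = 39.705°, D_min = 139.071°, rainbow angle = 40.929°.
At 615 nm (n = 1.332): cos²i = 0.25807 → i = 59.469°, r = 40.290°, D_min = 137.776°, rainbow angle = 42.224°.
Angular width = |40.929° − 42.224°| = 1.295°.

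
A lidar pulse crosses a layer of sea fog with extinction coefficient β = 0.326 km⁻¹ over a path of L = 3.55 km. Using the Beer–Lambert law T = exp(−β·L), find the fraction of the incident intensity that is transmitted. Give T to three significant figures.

0.314

τ = β·L = 0.326 × 3.55 = 1.1573.
T = exp(−1.1573) = 0.3143.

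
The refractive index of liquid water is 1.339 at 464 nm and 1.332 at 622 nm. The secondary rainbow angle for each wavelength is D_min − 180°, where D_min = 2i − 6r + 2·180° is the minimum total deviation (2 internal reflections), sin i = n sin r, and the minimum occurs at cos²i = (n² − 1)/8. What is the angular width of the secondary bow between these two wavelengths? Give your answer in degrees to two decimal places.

1.82°

At 464 nm (n = 1.339): cos²i = 0.09912 → i = 71.650°, r = 45.141°, D_min = 232.451°, rainbow angle = 52.451°.
At 622 nm (n = 1.332): cos²i = 0.09678 → i = 71.875°, r = 45.520°, D_min = 230.628°, rainbow angle = 50.628°.
Angular width = |52.451° − 50.628°| = 1.823°.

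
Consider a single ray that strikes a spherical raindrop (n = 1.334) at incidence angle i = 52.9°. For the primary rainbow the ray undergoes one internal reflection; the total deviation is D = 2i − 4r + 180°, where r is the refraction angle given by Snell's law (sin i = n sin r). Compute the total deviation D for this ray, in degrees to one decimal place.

138.9°

sin r = sin 52.9° / 1.334 = 0.7976/1.334 = 0.5979; r = 36.72°.
D = 2·52.9° − 4·36.72° + 180° = 105.80° − 146.88° + 180° = 138.92°.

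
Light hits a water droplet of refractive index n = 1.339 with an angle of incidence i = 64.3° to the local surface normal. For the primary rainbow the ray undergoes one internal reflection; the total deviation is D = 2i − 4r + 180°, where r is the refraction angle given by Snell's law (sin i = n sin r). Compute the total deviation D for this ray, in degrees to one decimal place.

139.4°

sin r = sin 64.3° / 1.339 = 0.9011/1.339 = 0.6729; r = 42.29°.
D = 2·64.3° − 4·42.29° + 180° = 128.60° − 169.18° + 180° = 139.42°.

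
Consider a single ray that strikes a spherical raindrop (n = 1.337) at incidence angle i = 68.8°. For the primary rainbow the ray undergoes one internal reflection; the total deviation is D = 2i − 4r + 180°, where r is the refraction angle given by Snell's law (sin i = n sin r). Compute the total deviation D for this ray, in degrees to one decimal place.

140.7°

sin r = sin 68.8° / 1.337 = 0.9323/1.337 = 0.6973; r = 44.21°.
D = 2·68.8° − 4·44.21° + 180° = 137.60° − 176.85° + 180° = 140.75°.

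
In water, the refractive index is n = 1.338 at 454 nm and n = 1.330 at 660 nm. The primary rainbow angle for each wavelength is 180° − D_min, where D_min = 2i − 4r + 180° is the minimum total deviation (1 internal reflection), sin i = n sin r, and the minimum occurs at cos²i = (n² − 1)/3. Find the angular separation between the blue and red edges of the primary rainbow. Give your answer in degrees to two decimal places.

At 454 nm (n = 1.338): cos²i = 0.26341 → i = 59.120°, r = 39.899°, D_min = 138.643°, rainbow angle = 41.357°.
At 660 nm (n = 1.330): cos²i = 0.25630 → i = 59.585°, r = 40.422°, D_min = 137.484°, rainbow angle = 42.516°.
Angular width = |41.357° − 42.516°| = 1.160°.

1.16°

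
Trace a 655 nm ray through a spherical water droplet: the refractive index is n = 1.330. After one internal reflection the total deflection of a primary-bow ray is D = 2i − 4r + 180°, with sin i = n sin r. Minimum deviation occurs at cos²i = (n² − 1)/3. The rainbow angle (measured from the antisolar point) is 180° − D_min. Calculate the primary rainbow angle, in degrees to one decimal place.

42.5°

cos²i = (1.76890 − 1)/3 = 0.25630; i = arccos(0.50626) = 59.585°.
sin r = sin 59.585°/1.330 = 0.64841; r = 40.422°.
D_min = 2·59.585° − 4·40.422° + 180° = 137.484°.
Rainbow angle = 180° − D_min = 42.516°.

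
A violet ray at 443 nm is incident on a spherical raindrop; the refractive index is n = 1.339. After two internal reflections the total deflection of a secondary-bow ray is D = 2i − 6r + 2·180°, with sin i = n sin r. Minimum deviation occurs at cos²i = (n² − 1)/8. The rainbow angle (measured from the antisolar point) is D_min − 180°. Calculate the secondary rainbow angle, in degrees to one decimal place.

52.5°

cos²i = (1.79292 − 1)/8 = 0.09912; i = arccos(0.31483) = 71.650°.
sin r = sin 71.650°/1.339 = 0.70885; r = 45.141°.
D_min = 2·71.650° − 6·45.141° + 360° = 232.451°.
Rainbow angle = D_min − 180° = 52.451°.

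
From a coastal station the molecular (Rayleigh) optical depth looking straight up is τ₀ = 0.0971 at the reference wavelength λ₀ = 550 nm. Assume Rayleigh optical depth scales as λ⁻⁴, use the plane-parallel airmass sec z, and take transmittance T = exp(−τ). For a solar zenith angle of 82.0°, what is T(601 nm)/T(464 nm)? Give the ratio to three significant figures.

2.43

Airmass: sec 82.0° = 7.1853.
τ(601 nm) = 0.0971 × (550/601)⁴ × 7.1853 = 0.0971 × 0.7014 × 7.1853 = 0.4893.
τ(464 nm) = 0.0971 × (550/464)⁴ × 7.1853 = 0.0971 × 1.9741 × 7.1853 = 1.3773.
T(601)/T(464) = exp(τ_B − τ_A) = exp(0.8880) = 2.4303.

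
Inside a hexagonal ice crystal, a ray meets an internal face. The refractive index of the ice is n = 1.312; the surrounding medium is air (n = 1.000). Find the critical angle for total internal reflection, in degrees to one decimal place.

49.7°

sin θ_c = n_air / n = 1.000 / 1.312 = 0.7622.
θ_c = arcsin(0.7622) = 49.66°.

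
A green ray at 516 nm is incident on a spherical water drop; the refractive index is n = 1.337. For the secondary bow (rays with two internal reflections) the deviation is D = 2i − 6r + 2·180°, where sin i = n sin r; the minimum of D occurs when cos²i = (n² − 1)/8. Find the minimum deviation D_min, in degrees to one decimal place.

cos²i = (1.78757 − 1)/8 = 0.09845; i = arccos(0.31376) = 71.714°.
sin r = sin 71.714°/1.337 = 0.71017; r = 45.249°.
D_min = 2·71.714° − 6·45.249° + 360° = 231.934°.

231.9°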